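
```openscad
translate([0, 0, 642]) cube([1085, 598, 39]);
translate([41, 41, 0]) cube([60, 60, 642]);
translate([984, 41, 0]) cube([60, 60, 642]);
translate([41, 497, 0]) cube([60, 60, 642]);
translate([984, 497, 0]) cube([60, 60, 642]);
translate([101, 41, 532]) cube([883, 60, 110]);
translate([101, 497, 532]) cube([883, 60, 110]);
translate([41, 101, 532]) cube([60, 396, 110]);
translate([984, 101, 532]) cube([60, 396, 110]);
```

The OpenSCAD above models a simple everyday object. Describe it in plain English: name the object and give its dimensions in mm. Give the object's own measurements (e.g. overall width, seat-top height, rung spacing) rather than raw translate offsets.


A table: top 1085 mm (x) × 598 mm (y), 39 mm thick, upper face at z = 681 mm, on four 60×60 mm square legs, each inset 41 mm from the nearest pair of top edges from z = 0 to the bottom of the top. Four apron rails, 60 mm thick and 110 mm tall, run between adjacent legs with their top edges flush with the underside of the top and their outer faces flush with the legs' outer faces.


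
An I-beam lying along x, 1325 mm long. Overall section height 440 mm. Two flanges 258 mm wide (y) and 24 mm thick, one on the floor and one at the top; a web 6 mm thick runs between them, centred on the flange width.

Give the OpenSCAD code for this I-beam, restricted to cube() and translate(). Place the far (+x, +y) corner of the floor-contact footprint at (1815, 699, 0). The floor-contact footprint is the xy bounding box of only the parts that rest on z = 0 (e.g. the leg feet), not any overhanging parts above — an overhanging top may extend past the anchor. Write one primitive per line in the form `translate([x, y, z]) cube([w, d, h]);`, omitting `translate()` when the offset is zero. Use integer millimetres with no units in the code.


translate([490, 441, 0]) cube([1325, 258, 24]);
translate([490, 567, 24]) cube([1325, 6, 392]);
translate([490, 441, 416]) cube([1325, 258, 24]);


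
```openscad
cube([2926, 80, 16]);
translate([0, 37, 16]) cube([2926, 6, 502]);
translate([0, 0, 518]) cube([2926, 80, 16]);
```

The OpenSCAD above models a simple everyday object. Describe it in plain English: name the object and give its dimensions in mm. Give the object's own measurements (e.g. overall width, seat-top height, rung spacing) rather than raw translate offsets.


An I-beam lying along x, 2926 mm long. Overall section height 534 mm. Two flanges 80 mm wide (y) and 16 mm thick, one on the floor and one at the top; a web 6 mm thick runs between them, centred on the flange width.


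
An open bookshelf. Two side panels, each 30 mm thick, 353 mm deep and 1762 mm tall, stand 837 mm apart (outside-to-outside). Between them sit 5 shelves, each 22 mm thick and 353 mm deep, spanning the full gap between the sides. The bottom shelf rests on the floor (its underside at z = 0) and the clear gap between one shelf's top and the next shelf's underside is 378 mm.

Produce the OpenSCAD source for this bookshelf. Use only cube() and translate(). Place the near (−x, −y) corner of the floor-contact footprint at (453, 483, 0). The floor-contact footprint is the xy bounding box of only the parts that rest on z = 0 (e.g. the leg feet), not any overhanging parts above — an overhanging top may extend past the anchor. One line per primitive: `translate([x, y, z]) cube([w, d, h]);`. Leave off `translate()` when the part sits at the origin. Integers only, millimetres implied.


translate([453, 483, 0]) cube([30, 353, 1762]);
translate([1260, 483, 0]) cube([30, 353, 1762]);
translate([483, 483, 0]) cube([777, 353, 22]);
translate([483, 483, 400]) cube([777, 353, 22]);
translate([483, 483, 800]) cube([777, 353, 22]);
translate([483, 483, 1200]) cube([777, 353, 22]);
translate([483, 483, 1600]) cube([777, 353, 22]);


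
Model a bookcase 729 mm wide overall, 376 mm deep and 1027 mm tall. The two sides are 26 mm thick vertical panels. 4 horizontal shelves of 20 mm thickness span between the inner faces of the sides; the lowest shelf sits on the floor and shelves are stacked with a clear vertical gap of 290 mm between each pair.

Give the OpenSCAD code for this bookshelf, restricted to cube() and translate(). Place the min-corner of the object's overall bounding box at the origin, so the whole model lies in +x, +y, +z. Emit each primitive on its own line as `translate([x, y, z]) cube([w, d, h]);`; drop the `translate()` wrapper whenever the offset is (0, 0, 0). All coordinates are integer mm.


cube([26, 376, 1027]);
translate([703, 0, 0]) cube([26, 376, 1027]);
translate([26, 0, 0]) cube([677, 376, 20]);
translate([26, 0, 310]) cube([677, 376, 20]);
translate([26, 0, 620]) cube([677, 376, 20]);
translate([26, 0, 930]) cube([677, 376, 20]);


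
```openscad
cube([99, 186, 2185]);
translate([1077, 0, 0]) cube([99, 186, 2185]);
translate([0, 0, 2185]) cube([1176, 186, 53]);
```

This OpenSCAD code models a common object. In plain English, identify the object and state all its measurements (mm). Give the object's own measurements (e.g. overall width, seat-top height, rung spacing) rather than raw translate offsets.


A door frame. The clear opening is 978 mm wide and 2185 mm high. Two 99 mm wide jambs, 186 mm deep, stand either side of the opening from the floor to the top of the opening. A 53 mm thick head sits across the top of both jambs, spanning the full outside width of the frame.


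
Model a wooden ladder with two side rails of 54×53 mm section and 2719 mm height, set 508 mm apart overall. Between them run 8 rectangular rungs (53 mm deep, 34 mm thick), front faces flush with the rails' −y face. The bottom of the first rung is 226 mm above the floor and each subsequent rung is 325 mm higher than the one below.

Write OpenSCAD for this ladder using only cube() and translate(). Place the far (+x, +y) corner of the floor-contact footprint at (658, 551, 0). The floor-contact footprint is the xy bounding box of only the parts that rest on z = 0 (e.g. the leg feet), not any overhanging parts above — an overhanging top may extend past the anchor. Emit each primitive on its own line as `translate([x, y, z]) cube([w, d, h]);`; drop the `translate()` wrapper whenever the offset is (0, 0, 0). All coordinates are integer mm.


// rung span = 508 - 2*54 = 400
// rung[k] z = 226 + k*325
translate([150, 498, 0]) cube([54, 53, 2719]);
translate([604, 498, 0]) cube([54, 53, 2719]);
translate([204, 498, 226]) cube([400, 53, 34]);
translate([204, 498, 551]) cube([400, 53, 34]);
translate([204, 498, 876]) cube([400, 53, 34]);
translate([204, 498, 1201]) cube([400, 53, 34]);
translate([204, 498, 1526]) cube([400, 53, 34]);
translate([204, 498, 1851]) cube([400, 53, 34]);
translate([204, 498, 2176]) cube([400, 53, 34]);
translate([204, 498, 2501]) cube([400, 53, 34]);


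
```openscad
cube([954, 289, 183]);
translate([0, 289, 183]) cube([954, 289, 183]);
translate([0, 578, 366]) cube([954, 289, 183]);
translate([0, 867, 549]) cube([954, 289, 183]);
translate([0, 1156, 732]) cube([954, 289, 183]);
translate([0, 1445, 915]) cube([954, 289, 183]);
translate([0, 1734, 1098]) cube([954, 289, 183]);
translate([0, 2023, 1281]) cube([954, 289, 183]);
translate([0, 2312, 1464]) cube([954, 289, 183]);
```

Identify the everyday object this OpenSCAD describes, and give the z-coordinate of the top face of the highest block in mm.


A staircase. The total rise is 1647 mm.

9 identical blocks, each offset up and back from the previous — a staircase. Each step is 183 mm tall and there are 9 of them, so the total rise is 9 × 183 = 1647 mm.


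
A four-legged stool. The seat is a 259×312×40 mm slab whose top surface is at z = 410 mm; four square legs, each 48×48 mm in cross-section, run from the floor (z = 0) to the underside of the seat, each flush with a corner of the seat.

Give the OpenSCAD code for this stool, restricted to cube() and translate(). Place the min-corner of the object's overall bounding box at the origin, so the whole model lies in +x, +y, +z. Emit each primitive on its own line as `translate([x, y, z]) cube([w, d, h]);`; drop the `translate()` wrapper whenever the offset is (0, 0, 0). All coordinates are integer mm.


// leg_h = 410 - 40 = 370
translate([0, 0, 370]) cube([259, 312, 40]);
cube([48, 48, 370]);
translate([211, 0, 0]) cube([48, 48, 370]);
translate([0, 264, 0]) cube([48, 48, 370]);
translate([211, 264, 0]) cube([48, 48, 370]);


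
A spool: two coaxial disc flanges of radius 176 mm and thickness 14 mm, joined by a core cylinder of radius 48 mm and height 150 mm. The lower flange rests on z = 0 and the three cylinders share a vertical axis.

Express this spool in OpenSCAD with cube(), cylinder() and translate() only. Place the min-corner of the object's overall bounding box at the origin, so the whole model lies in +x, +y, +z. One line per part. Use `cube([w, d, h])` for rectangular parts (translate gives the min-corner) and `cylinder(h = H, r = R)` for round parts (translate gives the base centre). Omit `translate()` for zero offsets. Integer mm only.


translate([176, 176, 0]) cylinder(h = 14, r = 176);
translate([176, 176, 14]) cylinder(h = 150, r = 48);
translate([176, 176, 164]) cylinder(h = 14, r = 176);


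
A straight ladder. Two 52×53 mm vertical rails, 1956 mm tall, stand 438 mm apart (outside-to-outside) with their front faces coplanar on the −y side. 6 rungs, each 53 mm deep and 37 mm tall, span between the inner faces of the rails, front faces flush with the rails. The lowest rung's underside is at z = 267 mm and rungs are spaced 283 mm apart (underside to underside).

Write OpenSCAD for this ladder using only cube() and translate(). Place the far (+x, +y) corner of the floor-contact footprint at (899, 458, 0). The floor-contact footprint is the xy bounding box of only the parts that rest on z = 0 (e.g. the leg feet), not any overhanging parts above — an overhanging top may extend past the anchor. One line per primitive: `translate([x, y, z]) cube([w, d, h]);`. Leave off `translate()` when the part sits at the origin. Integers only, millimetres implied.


translate([461, 405, 0]) cube([52, 53, 1956]);
translate([847, 405, 0]) cube([52, 53, 1956]);
translate([513, 405, 267]) cube([334, 53, 37]);
translate([513, 405, 550]) cube([334, 53, 37]);
translate([513, 405, 833]) cube([334, 53, 37]);
translate([513, 405, 1116]) cube([334, 53, 37]);
translate([513, 405, 1399]) cube([334, 53, 37]);
translate([513, 405, 1682]) cube([334, 53, 37]);


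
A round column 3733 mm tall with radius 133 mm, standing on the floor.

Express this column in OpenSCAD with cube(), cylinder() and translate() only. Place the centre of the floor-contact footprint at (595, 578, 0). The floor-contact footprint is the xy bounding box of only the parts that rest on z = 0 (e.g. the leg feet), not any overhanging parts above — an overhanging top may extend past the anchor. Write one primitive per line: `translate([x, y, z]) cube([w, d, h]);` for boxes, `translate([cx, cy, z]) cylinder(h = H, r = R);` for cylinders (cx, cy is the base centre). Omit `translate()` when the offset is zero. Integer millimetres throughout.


translate([595, 578, 0]) cylinder(h = 3733, r = 133);


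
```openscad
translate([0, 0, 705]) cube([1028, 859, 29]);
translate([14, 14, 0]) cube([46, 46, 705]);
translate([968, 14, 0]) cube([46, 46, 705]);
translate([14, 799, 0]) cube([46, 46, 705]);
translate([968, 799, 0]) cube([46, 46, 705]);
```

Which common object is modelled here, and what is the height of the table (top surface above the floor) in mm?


A table. The table height is 734 mm.

A 1028×859×29 slab sits at z = 705 on four 46 mm square posts — a table. The top surface is at 705 + 29 = 734 mm.


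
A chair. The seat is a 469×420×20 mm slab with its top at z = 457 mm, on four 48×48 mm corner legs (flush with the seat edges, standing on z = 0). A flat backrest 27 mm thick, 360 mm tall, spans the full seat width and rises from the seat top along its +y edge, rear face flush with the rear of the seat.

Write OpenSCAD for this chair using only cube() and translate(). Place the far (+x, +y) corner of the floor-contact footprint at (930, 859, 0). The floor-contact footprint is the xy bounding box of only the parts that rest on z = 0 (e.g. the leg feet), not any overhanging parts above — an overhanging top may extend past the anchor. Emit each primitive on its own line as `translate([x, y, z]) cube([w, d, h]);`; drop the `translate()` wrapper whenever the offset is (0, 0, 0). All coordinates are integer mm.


// leg_h = 457 - 20 = 437
translate([461, 439, 437]) cube([469, 420, 20]);
translate([461, 439, 0]) cube([48, 48, 437]);
translate([882, 439, 0]) cube([48, 48, 437]);
translate([461, 811, 0]) cube([48, 48, 437]);
translate([882, 811, 0]) cube([48, 48, 437]);
translate([461, 832, 457]) cube([469, 27, 360]);


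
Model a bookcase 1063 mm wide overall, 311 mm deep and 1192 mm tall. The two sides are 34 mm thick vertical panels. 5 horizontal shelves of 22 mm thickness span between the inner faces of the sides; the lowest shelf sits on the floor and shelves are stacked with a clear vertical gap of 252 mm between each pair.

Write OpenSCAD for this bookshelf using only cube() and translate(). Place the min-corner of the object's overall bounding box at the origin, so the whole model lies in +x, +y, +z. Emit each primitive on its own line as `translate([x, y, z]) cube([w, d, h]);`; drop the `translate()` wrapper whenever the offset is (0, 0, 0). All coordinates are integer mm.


cube([34, 311, 1192]);
translate([1029, 0, 0]) cube([34, 311, 1192]);
translate([34, 0, 0]) cube([995, 311, 22]);
translate([34, 0, 274]) cube([995, 311, 22]);
translate([34, 0, 548]) cube([995, 311, 22]);
translate([34, 0, 822]) cube([995, 311, 22]);
translate([34, 0, 1096]) cube([995, 311, 22]);


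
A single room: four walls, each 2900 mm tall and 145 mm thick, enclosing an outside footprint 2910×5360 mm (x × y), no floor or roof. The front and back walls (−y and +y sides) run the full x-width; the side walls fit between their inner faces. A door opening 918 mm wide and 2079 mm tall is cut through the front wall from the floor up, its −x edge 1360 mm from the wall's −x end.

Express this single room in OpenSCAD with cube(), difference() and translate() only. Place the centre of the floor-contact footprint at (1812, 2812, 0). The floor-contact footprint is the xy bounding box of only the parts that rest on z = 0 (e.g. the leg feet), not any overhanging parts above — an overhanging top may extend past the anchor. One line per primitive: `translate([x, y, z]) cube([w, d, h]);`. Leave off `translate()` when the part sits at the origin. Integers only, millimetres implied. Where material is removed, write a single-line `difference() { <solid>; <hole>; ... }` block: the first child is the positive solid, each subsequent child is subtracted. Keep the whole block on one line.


difference() { translate([357, 132, 0]) cube([2910, 145, 2900]); translate([1717, 132, 0]) cube([918, 145, 2079]); }
translate([357, 5347, 0]) cube([2910, 145, 2900]);
translate([357, 277, 0]) cube([145, 5070, 2900]);
translate([3122, 277, 0]) cube([145, 5070, 2900]);


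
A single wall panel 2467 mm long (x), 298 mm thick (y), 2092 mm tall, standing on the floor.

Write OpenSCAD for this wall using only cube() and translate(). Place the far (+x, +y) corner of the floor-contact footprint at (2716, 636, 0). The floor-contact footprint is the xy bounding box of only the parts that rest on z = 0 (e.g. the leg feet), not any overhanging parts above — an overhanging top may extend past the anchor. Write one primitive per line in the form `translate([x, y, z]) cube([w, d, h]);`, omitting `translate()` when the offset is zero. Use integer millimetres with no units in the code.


translate([249, 338, 0]) cube([2467, 298, 2092]);


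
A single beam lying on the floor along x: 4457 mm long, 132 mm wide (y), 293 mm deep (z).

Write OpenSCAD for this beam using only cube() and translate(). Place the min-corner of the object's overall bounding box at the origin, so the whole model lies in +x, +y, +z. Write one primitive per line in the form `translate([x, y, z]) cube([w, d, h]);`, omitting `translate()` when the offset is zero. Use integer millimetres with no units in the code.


cube([4457, 132, 293]);


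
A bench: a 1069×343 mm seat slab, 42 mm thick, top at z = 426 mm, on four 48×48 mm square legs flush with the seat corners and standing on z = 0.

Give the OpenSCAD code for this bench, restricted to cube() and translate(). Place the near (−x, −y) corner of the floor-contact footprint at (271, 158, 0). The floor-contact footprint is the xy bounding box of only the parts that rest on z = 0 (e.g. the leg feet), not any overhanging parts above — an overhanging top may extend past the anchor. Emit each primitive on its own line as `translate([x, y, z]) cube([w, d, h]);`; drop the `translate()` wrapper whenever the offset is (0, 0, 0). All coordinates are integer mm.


translate([271, 158, 384]) cube([1069, 343, 42]);
translate([271, 158, 0]) cube([48, 48, 384]);
translate([271, 453, 0]) cube([48, 48, 384]);
translate([1292, 158, 0]) cube([48, 48, 384]);
translate([1292, 453, 0]) cube([48, 48, 384]);


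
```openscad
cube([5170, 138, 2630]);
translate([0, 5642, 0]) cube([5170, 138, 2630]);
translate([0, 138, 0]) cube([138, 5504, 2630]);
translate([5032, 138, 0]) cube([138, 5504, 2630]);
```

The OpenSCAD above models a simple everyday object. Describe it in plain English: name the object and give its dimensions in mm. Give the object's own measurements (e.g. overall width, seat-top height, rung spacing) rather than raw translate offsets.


The wall frame of a small rectangular building: four walls, each 2630 mm tall and 138 mm thick, enclosing a footprint 5170 mm (x) by 5780 mm (y) outside-to-outside, with no floor or roof. The front and back walls (the −y and +y sides) span the full width; the two side walls fit between them.


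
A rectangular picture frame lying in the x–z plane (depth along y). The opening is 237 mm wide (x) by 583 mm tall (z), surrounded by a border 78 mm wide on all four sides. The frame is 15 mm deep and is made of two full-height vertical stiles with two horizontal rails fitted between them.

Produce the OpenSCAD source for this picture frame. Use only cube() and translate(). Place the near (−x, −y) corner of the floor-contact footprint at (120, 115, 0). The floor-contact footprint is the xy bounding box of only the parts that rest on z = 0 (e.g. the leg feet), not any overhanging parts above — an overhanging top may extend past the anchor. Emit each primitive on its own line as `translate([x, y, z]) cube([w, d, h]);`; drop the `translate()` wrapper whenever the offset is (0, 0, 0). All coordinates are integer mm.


translate([120, 115, 0]) cube([78, 15, 739]);
translate([435, 115, 0]) cube([78, 15, 739]);
translate([198, 115, 0]) cube([237, 15, 78]);
translate([198, 115, 661]) cube([237, 15, 78]);


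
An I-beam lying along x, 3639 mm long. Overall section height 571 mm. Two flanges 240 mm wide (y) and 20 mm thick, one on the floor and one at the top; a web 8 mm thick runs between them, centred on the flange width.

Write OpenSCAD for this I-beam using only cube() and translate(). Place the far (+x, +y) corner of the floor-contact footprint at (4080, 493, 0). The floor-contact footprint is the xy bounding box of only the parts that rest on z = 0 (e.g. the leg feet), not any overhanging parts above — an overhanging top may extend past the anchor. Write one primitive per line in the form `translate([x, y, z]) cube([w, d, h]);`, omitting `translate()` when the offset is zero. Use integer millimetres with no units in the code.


translate([441, 253, 0]) cube([3639, 240, 20]);
translate([441, 369, 20]) cube([3639, 8, 531]);
translate([441, 253, 551]) cube([3639, 240, 20]);


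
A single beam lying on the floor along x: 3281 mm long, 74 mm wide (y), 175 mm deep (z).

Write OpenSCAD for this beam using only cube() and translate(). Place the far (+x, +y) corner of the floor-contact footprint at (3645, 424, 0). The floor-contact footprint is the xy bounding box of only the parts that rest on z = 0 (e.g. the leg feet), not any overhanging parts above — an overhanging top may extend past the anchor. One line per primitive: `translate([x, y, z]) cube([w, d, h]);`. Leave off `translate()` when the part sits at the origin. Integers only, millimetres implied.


translate([364, 350, 0]) cube([3281, 74, 175]);


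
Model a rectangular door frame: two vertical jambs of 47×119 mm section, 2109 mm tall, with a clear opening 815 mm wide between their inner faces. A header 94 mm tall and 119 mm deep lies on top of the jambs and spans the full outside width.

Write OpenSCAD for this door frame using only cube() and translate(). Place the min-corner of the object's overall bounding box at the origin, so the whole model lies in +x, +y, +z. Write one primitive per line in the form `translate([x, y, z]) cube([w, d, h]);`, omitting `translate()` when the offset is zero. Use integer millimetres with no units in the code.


cube([47, 119, 2109]);
translate([862, 0, 0]) cube([47, 119, 2109]);
translate([0, 0, 2109]) cube([909, 119, 94]);


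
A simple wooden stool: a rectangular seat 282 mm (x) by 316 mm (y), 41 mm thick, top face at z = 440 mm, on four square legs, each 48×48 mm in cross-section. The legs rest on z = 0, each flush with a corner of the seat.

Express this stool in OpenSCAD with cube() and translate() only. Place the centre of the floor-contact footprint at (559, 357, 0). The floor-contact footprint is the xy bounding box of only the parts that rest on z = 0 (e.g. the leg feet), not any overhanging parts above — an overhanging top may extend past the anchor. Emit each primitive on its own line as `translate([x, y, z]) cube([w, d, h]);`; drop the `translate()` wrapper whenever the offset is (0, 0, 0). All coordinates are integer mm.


// leg_h = 440 - 41 = 399
translate([418, 199, 399]) cube([282, 316, 41]);
translate([418, 199, 0]) cube([48, 48, 399]);
translate([652, 199, 0]) cube([48, 48, 399]);
translate([418, 467, 0]) cube([48, 48, 399]);
translate([652, 467, 0]) cube([48, 48, 399]);


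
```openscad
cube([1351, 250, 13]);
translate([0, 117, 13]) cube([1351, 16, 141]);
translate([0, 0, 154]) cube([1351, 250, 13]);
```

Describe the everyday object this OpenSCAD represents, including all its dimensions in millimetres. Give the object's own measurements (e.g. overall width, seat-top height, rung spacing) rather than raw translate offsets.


An I-beam lying along x, 1351 mm long. Overall section height 167 mm. Two flanges 250 mm wide (y) and 13 mm thick, one on the floor and one at the top; a web 16 mm thick runs between them, centred on the flange width.


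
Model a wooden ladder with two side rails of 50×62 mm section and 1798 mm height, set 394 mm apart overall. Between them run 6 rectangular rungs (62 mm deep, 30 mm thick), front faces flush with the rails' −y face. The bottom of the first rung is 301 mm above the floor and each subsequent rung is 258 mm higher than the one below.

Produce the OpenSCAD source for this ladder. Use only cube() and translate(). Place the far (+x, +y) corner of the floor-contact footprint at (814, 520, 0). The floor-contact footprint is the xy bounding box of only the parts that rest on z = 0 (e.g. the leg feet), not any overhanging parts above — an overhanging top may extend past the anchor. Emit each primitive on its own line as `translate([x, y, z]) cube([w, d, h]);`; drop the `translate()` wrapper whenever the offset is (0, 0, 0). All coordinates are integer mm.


translate([420, 458, 0]) cube([50, 62, 1798]);
translate([764, 458, 0]) cube([50, 62, 1798]);
translate([470, 458, 301]) cube([294, 62, 30]);
translate([470, 458, 559]) cube([294, 62, 30]);
translate([470, 458, 817]) cube([294, 62, 30]);
translate([470, 458, 1075]) cube([294, 62, 30]);
translate([470, 458, 1333]) cube([294, 62, 30]);
translate([470, 458, 1591]) cube([294, 62, 30]);


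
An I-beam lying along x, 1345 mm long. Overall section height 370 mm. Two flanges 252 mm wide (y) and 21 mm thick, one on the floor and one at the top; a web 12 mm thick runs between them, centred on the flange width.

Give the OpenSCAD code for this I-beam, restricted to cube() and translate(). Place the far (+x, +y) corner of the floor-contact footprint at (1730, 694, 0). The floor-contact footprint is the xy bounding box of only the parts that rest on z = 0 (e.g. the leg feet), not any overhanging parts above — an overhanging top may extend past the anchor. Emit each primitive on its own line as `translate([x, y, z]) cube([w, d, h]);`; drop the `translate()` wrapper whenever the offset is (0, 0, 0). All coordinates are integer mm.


translate([385, 442, 0]) cube([1345, 252, 21]);
translate([385, 562, 21]) cube([1345, 12, 328]);
translate([385, 442, 349]) cube([1345, 252, 21]);


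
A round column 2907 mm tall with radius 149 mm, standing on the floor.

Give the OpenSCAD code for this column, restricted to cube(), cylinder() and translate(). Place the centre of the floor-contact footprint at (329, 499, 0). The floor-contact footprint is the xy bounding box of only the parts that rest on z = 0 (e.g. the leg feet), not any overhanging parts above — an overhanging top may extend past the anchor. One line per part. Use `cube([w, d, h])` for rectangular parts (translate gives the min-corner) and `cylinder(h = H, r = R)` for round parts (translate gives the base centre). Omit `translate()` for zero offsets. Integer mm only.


translate([329, 499, 0]) cylinder(h = 2907, r = 149);


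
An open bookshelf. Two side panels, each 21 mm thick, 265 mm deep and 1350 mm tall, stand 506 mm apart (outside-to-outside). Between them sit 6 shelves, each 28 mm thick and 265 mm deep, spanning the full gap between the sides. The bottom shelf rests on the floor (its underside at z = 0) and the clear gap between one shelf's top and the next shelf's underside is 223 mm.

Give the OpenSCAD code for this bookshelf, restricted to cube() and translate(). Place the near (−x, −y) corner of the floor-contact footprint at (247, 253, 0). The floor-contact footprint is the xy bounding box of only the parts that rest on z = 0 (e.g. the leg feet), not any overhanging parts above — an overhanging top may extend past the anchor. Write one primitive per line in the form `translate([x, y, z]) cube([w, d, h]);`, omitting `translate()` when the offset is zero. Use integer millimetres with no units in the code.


translate([247, 253, 0]) cube([21, 265, 1350]);
translate([732, 253, 0]) cube([21, 265, 1350]);
translate([268, 253, 0]) cube([464, 265, 28]);
translate([268, 253, 251]) cube([464, 265, 28]);
translate([268, 253, 502]) cube([464, 265, 28]);
translate([268, 253, 753]) cube([464, 265, 28]);
translate([268, 253, 1004]) cube([464, 265, 28]);
translate([268, 253, 1255]) cube([464, 265, 28]);


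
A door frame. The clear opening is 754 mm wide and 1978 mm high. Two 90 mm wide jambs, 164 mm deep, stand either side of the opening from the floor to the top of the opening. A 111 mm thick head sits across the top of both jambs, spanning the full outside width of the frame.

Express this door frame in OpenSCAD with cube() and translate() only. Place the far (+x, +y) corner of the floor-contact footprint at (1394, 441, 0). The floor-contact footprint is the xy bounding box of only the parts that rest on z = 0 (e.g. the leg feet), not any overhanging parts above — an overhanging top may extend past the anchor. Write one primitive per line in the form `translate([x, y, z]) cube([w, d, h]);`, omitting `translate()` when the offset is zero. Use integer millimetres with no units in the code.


translate([460, 277, 0]) cube([90, 164, 1978]);
translate([1304, 277, 0]) cube([90, 164, 1978]);
translate([460, 277, 1978]) cube([934, 164, 111]);


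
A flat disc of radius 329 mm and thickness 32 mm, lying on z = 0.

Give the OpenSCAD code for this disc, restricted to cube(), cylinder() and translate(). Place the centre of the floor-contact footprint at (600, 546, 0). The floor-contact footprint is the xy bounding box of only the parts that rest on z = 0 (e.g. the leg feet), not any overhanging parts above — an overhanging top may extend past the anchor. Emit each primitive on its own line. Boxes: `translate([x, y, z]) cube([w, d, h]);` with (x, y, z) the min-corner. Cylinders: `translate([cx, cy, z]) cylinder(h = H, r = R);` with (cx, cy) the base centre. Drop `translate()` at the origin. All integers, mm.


translate([600, 546, 0]) cylinder(h = 32, r = 329);


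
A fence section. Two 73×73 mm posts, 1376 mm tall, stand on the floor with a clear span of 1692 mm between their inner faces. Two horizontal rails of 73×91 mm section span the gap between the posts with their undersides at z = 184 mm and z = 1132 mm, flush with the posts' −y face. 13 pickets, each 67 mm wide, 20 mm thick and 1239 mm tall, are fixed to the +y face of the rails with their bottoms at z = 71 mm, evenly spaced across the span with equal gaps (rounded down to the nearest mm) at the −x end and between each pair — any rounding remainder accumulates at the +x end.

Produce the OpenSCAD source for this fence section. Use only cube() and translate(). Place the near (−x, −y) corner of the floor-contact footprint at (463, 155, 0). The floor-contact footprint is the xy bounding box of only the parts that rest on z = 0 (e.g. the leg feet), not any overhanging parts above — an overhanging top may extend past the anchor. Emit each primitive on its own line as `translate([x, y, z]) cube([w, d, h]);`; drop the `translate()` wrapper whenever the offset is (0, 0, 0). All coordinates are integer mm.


translate([463, 155, 0]) cube([73, 73, 1376]);
translate([2228, 155, 0]) cube([73, 73, 1376]);
translate([536, 155, 184]) cube([1692, 73, 91]);
translate([536, 155, 1132]) cube([1692, 73, 91]);
translate([594, 228, 71]) cube([67, 20, 1239]);
translate([719, 228, 71]) cube([67, 20, 1239]);
translate([844, 228, 71]) cube([67, 20, 1239]);
translate([969, 228, 71]) cube([67, 20, 1239]);
translate([1094, 228, 71]) cube([67, 20, 1239]);
translate([1219, 228, 71]) cube([67, 20, 1239]);
translate([1344, 228, 71]) cube([67, 20, 1239]);
translate([1469, 228, 71]) cube([67, 20, 1239]);
translate([1594, 228, 71]) cube([67, 20, 1239]);
translate([1719, 228, 71]) cube([67, 20, 1239]);
translate([1844, 228, 71]) cube([67, 20, 1239]);
translate([1969, 228, 71]) cube([67, 20, 1239]);
translate([2094, 228, 71]) cube([67, 20, 1239]);


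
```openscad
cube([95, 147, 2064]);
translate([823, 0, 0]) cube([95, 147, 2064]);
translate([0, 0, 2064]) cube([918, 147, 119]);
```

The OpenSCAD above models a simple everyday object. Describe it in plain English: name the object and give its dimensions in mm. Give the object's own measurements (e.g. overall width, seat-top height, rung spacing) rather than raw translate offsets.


A door frame. The clear opening is 728 mm wide and 2064 mm high. Two 95 mm wide jambs, 147 mm deep, stand either side of the opening from the floor to the top of the opening. A 119 mm thick head sits across the top of both jambs, spanning the full outside width of the frame.


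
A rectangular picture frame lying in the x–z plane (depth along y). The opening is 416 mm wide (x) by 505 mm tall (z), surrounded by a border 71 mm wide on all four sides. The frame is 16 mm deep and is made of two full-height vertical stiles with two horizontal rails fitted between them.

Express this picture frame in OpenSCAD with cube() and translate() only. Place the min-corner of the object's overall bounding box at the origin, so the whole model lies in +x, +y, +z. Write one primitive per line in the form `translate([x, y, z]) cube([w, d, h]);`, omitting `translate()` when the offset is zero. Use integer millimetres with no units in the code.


cube([71, 16, 647]);
translate([487, 0, 0]) cube([71, 16, 647]);
translate([71, 0, 0]) cube([416, 16, 71]);
translate([71, 0, 576]) cube([416, 16, 71]);


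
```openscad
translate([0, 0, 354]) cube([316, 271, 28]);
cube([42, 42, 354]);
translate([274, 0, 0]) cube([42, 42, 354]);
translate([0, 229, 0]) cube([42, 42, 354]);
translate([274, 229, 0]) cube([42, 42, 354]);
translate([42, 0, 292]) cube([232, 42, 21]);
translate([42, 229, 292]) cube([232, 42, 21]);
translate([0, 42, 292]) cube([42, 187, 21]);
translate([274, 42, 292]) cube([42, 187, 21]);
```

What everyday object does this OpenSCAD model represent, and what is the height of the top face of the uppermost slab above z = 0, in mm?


A stool. The seat height is 382 mm.

A 316×271×28 slab at z = 354 on four corner posts — a stool. The seat top is 354 + 28 = 382 mm.


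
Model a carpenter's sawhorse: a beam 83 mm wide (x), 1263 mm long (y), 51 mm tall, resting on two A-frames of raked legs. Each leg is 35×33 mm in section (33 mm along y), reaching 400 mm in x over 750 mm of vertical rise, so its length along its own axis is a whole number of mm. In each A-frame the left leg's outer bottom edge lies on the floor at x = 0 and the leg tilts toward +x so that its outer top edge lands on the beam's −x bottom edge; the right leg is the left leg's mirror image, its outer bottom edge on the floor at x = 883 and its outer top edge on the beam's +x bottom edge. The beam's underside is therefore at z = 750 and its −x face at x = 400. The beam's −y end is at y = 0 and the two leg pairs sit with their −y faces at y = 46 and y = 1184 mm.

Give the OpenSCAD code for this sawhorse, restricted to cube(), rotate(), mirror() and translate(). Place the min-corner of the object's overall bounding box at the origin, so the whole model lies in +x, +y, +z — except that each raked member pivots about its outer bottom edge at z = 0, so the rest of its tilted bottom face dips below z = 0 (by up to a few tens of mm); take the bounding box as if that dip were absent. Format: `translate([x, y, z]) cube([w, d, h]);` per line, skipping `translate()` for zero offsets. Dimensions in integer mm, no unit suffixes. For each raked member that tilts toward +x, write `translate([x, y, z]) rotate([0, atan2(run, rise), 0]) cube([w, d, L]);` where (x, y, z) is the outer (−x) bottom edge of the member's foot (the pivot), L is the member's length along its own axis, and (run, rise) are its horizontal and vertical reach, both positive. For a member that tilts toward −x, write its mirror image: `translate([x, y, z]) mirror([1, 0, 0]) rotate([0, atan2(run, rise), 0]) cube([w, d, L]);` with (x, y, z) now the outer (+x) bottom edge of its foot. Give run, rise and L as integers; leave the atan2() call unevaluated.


translate([400, 0, 750]) cube([83, 1263, 51]);
translate([0, 46, 0]) rotate([0, atan2(400, 750), 0]) cube([35, 33, 850]);
translate([883, 46, 0]) mirror([1, 0, 0]) rotate([0, atan2(400, 750), 0]) cube([35, 33, 850]);
translate([0, 1184, 0]) rotate([0, atan2(400, 750), 0]) cube([35, 33, 850]);
translate([883, 1184, 0]) mirror([1, 0, 0]) rotate([0, atan2(400, 750), 0]) cube([35, 33, 850]);


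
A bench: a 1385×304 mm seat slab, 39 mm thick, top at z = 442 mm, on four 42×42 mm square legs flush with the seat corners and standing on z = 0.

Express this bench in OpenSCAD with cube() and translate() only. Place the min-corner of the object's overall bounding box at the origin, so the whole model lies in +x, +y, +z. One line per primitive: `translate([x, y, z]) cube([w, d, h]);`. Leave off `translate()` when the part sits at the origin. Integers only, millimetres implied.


translate([0, 0, 403]) cube([1385, 304, 39]);
cube([42, 42, 403]);
translate([0, 262, 0]) cube([42, 42, 403]);
translate([1343, 0, 0]) cube([42, 42, 403]);
translate([1343, 262, 0]) cube([42, 42, 403]);


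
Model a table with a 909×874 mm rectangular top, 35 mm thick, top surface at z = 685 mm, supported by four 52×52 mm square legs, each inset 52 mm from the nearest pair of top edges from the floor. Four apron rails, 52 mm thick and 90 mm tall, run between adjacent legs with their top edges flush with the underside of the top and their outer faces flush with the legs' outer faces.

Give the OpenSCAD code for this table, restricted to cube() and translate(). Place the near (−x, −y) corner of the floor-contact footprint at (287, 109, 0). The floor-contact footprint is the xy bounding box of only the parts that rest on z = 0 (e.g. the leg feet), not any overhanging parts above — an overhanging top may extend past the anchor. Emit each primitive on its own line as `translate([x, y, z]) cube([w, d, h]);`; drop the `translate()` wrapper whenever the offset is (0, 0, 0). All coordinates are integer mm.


// leg_h = 685 - 35 = 650
// apron z = 650 - 90 = 560
translate([235, 57, 650]) cube([909, 874, 35]);
translate([287, 109, 0]) cube([52, 52, 650]);
translate([1040, 109, 0]) cube([52, 52, 650]);
translate([287, 827, 0]) cube([52, 52, 650]);
translate([1040, 827, 0]) cube([52, 52, 650]);
translate([339, 109, 560]) cube([701, 52, 90]);
translate([339, 827, 560]) cube([701, 52, 90]);
translate([287, 161, 560]) cube([52, 666, 90]);
translate([1040, 161, 560]) cube([52, 666, 90]);


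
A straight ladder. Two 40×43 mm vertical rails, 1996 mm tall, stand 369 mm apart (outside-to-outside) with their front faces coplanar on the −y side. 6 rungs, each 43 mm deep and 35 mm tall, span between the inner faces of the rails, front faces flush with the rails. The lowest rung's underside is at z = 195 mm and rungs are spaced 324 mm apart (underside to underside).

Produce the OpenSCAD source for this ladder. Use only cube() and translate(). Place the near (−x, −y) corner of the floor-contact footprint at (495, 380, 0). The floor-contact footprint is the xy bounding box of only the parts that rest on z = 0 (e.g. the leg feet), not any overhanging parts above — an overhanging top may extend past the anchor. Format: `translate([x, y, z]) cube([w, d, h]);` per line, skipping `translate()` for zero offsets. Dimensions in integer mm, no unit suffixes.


translate([495, 380, 0]) cube([40, 43, 1996]);
translate([824, 380, 0]) cube([40, 43, 1996]);
translate([535, 380, 195]) cube([289, 43, 35]);
translate([535, 380, 519]) cube([289, 43, 35]);
translate([535, 380, 843]) cube([289, 43, 35]);
translate([535, 380, 1167]) cube([289, 43, 35]);
translate([535, 380, 1491]) cube([289, 43, 35]);
translate([535, 380, 1815]) cube([289, 43, 35]);


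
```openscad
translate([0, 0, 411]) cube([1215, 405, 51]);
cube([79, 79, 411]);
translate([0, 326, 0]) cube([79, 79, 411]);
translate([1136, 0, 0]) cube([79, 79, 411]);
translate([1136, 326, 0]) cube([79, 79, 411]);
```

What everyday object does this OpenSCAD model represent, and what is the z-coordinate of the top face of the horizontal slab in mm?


A bench. The seat-top height is 462 mm.

A long slab on four corner posts — a bench. The slab sits at z = 411 with thickness 51, so the top is 411 + 51 = 462 mm.


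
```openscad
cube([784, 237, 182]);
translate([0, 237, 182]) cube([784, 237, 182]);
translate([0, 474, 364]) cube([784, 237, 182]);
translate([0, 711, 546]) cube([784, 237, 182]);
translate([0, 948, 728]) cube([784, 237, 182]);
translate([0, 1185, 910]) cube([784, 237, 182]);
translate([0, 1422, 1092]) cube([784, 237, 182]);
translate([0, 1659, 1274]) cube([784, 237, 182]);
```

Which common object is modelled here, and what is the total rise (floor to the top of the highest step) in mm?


A staircase. The total rise is 1456 mm.

8 identical blocks, each offset up and back from the previous — a staircase. Each step is 182 mm tall and there are 8 of them, so the total rise is 8 × 182 = 1456 mm.


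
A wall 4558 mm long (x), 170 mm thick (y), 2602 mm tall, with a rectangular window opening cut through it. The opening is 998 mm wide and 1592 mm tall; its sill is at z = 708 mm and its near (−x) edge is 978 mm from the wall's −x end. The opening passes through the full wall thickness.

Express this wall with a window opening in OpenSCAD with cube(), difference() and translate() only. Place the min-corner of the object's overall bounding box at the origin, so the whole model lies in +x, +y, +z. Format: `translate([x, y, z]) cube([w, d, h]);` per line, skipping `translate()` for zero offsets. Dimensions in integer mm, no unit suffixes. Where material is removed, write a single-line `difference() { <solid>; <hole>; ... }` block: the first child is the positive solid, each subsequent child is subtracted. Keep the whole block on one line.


difference() { cube([4558, 170, 2602]); translate([978, 0, 708]) cube([998, 170, 1592]); }
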